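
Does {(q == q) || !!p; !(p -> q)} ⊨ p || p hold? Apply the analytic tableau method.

Initial set: {((q == q) || !!p); !(p -> q); !(p || p)}.
!(p -> q): α-rule — add p, !q.
!(p || p): α-rule — add !p, !p.
× closes — contains both p and !p.
All 1 branch closes.
Every branch closed, so the premises entail the conclusion.

Yes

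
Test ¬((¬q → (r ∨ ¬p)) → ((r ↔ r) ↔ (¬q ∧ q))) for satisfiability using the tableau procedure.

Initial set: {¬((¬q → (r ∨ ¬p)) → ((r ↔ r) ↔ (¬q ∧ q)))}.
¬((¬q → (r ∨ ¬p)) → ((r ↔ r) ↔ (¬q ∧ q))): α-rule — add (¬q → (r ∨ ¬p)), ¬((r ↔ r) ↔ (¬q ∧ q)).
(¬q → (r ∨ ¬p)): β-rule — branch into ¬¬q  //  (r ∨ ¬p).
  branch 1 (add ¬¬q):
    ¬((r ↔ r) ↔ (¬q ∧ q)): β-rule — branch into (r ↔ r), ¬(¬q ∧ q)  //  ¬(r ↔ r), (¬q ∧ q).
      branch 1.1 (add (r ↔ r), ¬(¬q ∧ q)):
        (r ↔ r): β-rule — branch into r, r  //  ¬r, ¬r.
          branch 1.1.1 (add r, r):
            ¬(¬q ∧ q): β-rule — branch into ¬¬q  //  ¬q.
              branch 1.1.1.1 (add ¬¬q):
                ○ open, literals {q=true, r=true}.
              branch 1.1.1.2 (add ¬q):
                × closes — contains both q and ¬q.
          branch 1.1.2 (add ¬r, ¬r):
            ¬(¬q ∧ q): β-rule — branch into ¬¬q  //  ¬q.
              branch 1.1.2.1 (add ¬¬q):
                ○ open, literals {q=true, r=false}.
              branch 1.1.2.2 (add ¬q):
                × closes — contains both q and ¬q.
      branch 1.2 (add ¬(r ↔ r), (¬q ∧ q)):
        (¬q ∧ q): α-rule — add ¬q, q.
        × closes — contains both q and ¬q.
  branch 2 (add (r ∨ ¬p)):
    ¬((r ↔ r) ↔ (¬q ∧ q)): β-rule — branch into (r ↔ r), ¬(¬q ∧ q)  //  ¬(r ↔ r), (¬q ∧ q).
      branch 2.1 (add (r ↔ r), ¬(¬q ∧ q)):
        (r ∨ ¬p): β-rule — branch into r  //  ¬p.
          branch 2.1.1 (add r):
            (r ↔ r): β-rule — branch into r, r  //  ¬r, ¬r.
              branch 2.1.1.1 (add r, r):
                ¬(¬q ∧ q): β-rule — branch into ¬¬q  //  ¬q.
                  branch 2.1.1.1.1 (add ¬¬q):
                    ○ open, literals {q=true, r=true}.
                  branch 2.1.1.1.2 (add ¬q):
                    ○ open, literals {q=false, r=true}.
              branch 2.1.1.2 (add ¬r, ¬r):
                × closes — contains both r and ¬r.
          branch 2.1.2 (add ¬p):
            (r ↔ r): β-rule — branch into r, r  //  ¬r, ¬r.
              branch 2.1.2.1 (add r, r):
                ¬(¬q ∧ q): β-rule — branch into ¬¬q  //  ¬q.
                  branch 2.1.2.1.1 (add ¬¬q):
                    ○ open, literals {p=false, q=true, r=true}.
                  branch 2.1.2.1.2 (add ¬q):
                    ○ open, literals {p=false, q=false, r=true}.
              branch 2.1.2.2 (add ¬r, ¬r):
                ¬(¬q ∧ q): β-rule — branch into ¬¬q  //  ¬q.
                  branch 2.1.2.2.1 (add ¬¬q):
                    ○ open, literals {p=false, q=true, r=false}.
                  branch 2.1.2.2.2 (add ¬q):
                    ○ open, literals {p=false, q=false, r=false}.
      branch 2.2 (add ¬(r ↔ r), (¬q ∧ q)):
        (¬q ∧ q): α-rule — add ¬q, q.
        × closes — contains both q and ¬q.
5 branches closed, 8 open.
An open branch gives a satisfying assignment: q=true, r=true.

Satisfiable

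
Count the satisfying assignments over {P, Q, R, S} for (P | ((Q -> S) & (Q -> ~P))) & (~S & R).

3

Initial set: {T ((P | ((Q -> S) & (Q -> ~P))) & (~S & R))}.
T ((P | ((Q -> S) & (Q -> ~P))) & (~S & R)): α-rule — add T (P | ((Q -> S) & (Q -> ~P))), T (~S & R).
T (~S & R): α-rule — add T ~S, T R.
T (P | ((Q -> S) & (Q -> ~P))): β-rule — branch into T P  //  T ((Q -> S) & (Q -> ~P)).
  branch 1 (add T P):
    ○ open, literals {P=true, R=true, S=false}.
  branch 2 (add T ((Q -> S) & (Q -> ~P))):
    T ((Q -> S) & (Q -> ~P)): α-rule — add T (Q -> S), T (Q -> ~P).
    T (Q -> S): β-rule — branch into F Q  //  T S.
      branch 2.1 (add F Q):
        T (Q -> ~P): β-rule — branch into F Q  //  T ~P.
          branch 2.1.1 (add F Q):
            ○ open, literals {Q=false, R=true, S=false}.
          branch 2.1.2 (add T ~P):
            ○ open, literals {P=false, Q=false, R=true, S=false}.
      branch 2.2 (add T S):
        × closes — contains both S and ~S.
1 branch closed, 3 open.
Each open branch fixes some atoms; the unmentioned ones are free. Counting distinct full assignments: branch {P=true, R=true, S=false} (Q) contributes 2 new; branch {Q=false, R=true, S=false} (P) contributes 1 new; branch {P=false, Q=false, R=true, S=false} (none free) contributes 0 new. Total: 3.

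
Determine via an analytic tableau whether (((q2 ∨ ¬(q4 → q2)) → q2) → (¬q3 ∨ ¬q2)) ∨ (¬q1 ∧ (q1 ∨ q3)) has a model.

Initial set: {T ((((q2 ∨ ¬(q4 → q2)) → q2) → (¬q3 ∨ ¬q2)) ∨ (¬q1 ∧ (q1 ∨ q3)))}.
T ((((q2 ∨ ¬(q4 → q2)) → q2) → (¬q3 ∨ ¬q2)) ∨ (¬q1 ∧ (q1 ∨ q3))): β-rule — branch into T (((q2 ∨ ¬(q4 → q2)) → q2) → (¬q3 ∨ ¬q2))  //  T (¬q1 ∧ (q1 ∨ q3)).
  branch 1 (add T (((q2 ∨ ¬(q4 → q2)) → q2) → (¬q3 ∨ ¬q2))):
    T (((q2 ∨ ¬(q4 → q2)) → q2) → (¬q3 ∨ ¬q2)): β-rule — branch into F ((q2 ∨ ¬(q4 → q2)) → q2)  //  T (¬q3 ∨ ¬q2).
      branch 1.1 (add F ((q2 ∨ ¬(q4 → q2)) → q2)):
        F ((q2 ∨ ¬(q4 → q2)) → q2): α-rule — add T (q2 ∨ ¬(q4 → q2)), F q2.
        T (q2 ∨ ¬(q4 → q2)): β-rule — branch into T q2  //  T ¬(q4 → q2).
          branch 1.1.1 (add T q2):
            × closes — contains both q2 and ¬q2.
          branch 1.1.2 (add T ¬(q4 → q2)):
            T ¬(q4 → q2): α-rule — add T q4, F q2.
            ○ open, literals {q2=false, q4=true}.
      branch 1.2 (add T (¬q3 ∨ ¬q2)):
        T (¬q3 ∨ ¬q2): β-rule — branch into T ¬q3  //  T ¬q2.
          branch 1.2.1 (add T ¬q3):
            ○ open, literals {q3=false}.
          branch 1.2.2 (add T ¬q2):
            ○ open, literals {q2=false}.
  branch 2 (add T (¬q1 ∧ (q1 ∨ q3))):
    T (¬q1 ∧ (q1 ∨ q3)): α-rule — add T ¬q1, T (q1 ∨ q3).
    T (q1 ∨ q3): β-rule — branch into T q1  //  T q3.
      branch 2.1 (add T q1):
        × closes — contains both q1 and ¬q1.
      branch 2.2 (add T q3):
        ○ open, literals {q1=false, q3=true}.
2 branches closed, 4 open.
An open branch gives a satisfying assignment: q2=false, q4=true.

Satisfiable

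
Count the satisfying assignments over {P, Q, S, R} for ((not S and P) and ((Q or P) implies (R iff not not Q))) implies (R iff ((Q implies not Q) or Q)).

Initial set: {(((not S and P) and ((Q or P) implies (R iff not not Q))) implies (R iff ((Q implies not Q) or Q)))}.
(((not S and P) and ((Q or P) implies (R iff not not Q))) implies (R iff ((Q implies not Q) or Q))): β-rule — branch into not ((not S and P) and ((Q or P) implies (R iff not not Q)))  //  (R iff ((Q implies not Q) or Q)).
  branch 1 (add not ((not S and P) and ((Q or P) implies (R iff not not Q)))):
    not ((not S and P) and ((Q or P) implies (R iff not not Q))): β-rule — branch into not (not S and P)  //  not ((Q or P) implies (R iff not not Q)).
      branch 1.1 (add not (not S and P)):
        not (not S and P): β-rule — branch into not not S  //  not P.
          branch 1.1.1 (add not not S):
            ○ open, literals {S=1}.
          branch 1.1.2 (add not P):
            ○ open, literals {P=0}.
      branch 1.2 (add not ((Q or P) implies (R iff not not Q))):
        not ((Q or P) implies (R iff not not Q)): α-rule — add (Q or P), not (R iff not not Q).
        (Q or P): β-rule — branch into Q  //  P.
          branch 1.2.1 (add Q):
            not (R iff not not Q): β-rule — branch into R, not not not Q  //  not R, not not Q.
              branch 1.2.1.1 (add R, not not not Q):
                not not not Q: drop double negation, giving not Q.
                × closes — contains both Q and not Q.
              branch 1.2.1.2 (add not R, not not Q):
                not not Q: drop double negation, giving Q.
                ○ open, literals {Q=1, R=0}.
          branch 1.2.2 (add P):
            not (R iff not not Q): β-rule — branch into R, not not not Q  //  not R, not not Q.
              branch 1.2.2.1 (add R, not not not Q):
                not not not Q: drop double negation, giving not Q.
                ○ open, literals {P=1, Q=0, R=1}.
              branch 1.2.2.2 (add not R, not not Q):
                not not Q: drop double negation, giving Q.
                ○ open, literals {P=1, Q=1, R=0}.
  branch 2 (add (R iff ((Q implies not Q) or Q))):
    (R iff ((Q implies not Q) or Q)): β-rule — branch into R, ((Q implies not Q) or Q)  //  not R, not ((Q implies not Q) or Q).
      branch 2.1 (add R, ((Q implies not Q) or Q)):
        ((Q implies not Q) or Q): β-rule — branch into (Q implies not Q)  //  Q.
          branch 2.1.1 (add (Q implies not Q)):
            (Q implies not Q): β-rule — branch into not Q  //  not Q.
              branch 2.1.1.1 (add not Q):
                ○ open, literals {Q=0, R=1}.
              branch 2.1.1.2 (add not Q):
                ○ open, literals {Q=0, R=1}.
          branch 2.1.2 (add Q):
            ○ open, literals {Q=1, R=1}.
      branch 2.2 (add not R, not ((Q implies not Q) or Q)):
        not ((Q implies not Q) or Q): α-rule — add not (Q implies not Q), not Q.
        not (Q implies not Q): α-rule — add Q, not not Q.
        × closes — contains both Q and not Q.
2 branches closed, 8 open.
Each open branch fixes some atoms; the unmentioned ones are free. Counting distinct full assignments: branch {S=1} (P, Q, R) contributes 8 new; branch {P=0} (Q, S, R) contributes 4 new; branch {Q=1, R=0} (P, S) contributes 1 new; branch {P=1, Q=0, R=1} (S) contributes 1 new; branch {P=1, Q=1, R=0} (S) contributes 0 new; branch {Q=0, R=1} (P, S) contributes 0 new; branch {Q=0, R=1} (P, S) contributes 0 new; branch {Q=1, R=1} (P, S) contributes 1 new. Total: 15.

15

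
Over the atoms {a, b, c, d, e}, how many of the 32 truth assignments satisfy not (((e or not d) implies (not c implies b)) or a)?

3

Initial set: {not (((e or not d) implies (not c implies b)) or a)}.
not (((e or not d) implies (not c implies b)) or a): α-rule — add not ((e or not d) implies (not c implies b)), not a.
not ((e or not d) implies (not c implies b)): α-rule — add (e or not d), not (not c implies b).
not (not c implies b): α-rule — add not c, not b.
(e or not d): β-rule — branch into e  //  not d.
  branch 1 (add e):
    ○ open, literals {a=false, b=false, c=false, e=true}.
  branch 2 (add not d):
    ○ open, literals {a=false, b=false, c=false, d=false}.
0 branches closed, 2 open.
Each open branch fixes some atoms; the unmentioned ones are free. Counting distinct full assignments: branch {a=false, b=false, c=false, e=true} (d) contributes 2 new; branch {a=false, b=false, c=false, d=false} (e) contributes 1 new. Total: 3.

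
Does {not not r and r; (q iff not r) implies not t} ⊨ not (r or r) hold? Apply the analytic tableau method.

No

Initial set: {T (not not r and r); T ((q iff not r) implies not t); F not (r or r)}.
T (not not r and r): α-rule — add T not not r, T r.
T not not r: drop double negation, giving T r.
T ((q iff not r) implies not t): β-rule — branch into F (q iff not r)  //  T not t.
  branch 1 (add F (q iff not r)):
    F not (r or r): β-rule — branch into T r  //  T r.
      branch 1.1 (add T r):
        F (q iff not r): β-rule — branch into T q, F not r  //  F q, T not r.
          branch 1.1.1 (add T q, F not r):
            ○ open, literals {q=1, r=1}.
          branch 1.1.2 (add F q, T not r):
            × closes — contains both r and not r.
      branch 1.2 (add T r):
        F (q iff not r): β-rule — branch into T q, F not r  //  F q, T not r.
          branch 1.2.1 (add T q, F not r):
            ○ open, literals {q=1, r=1}.
          branch 1.2.2 (add F q, T not r):
            × closes — contains both r and not r.
  branch 2 (add T not t):
    F not (r or r): β-rule — branch into T r  //  T r.
      branch 2.1 (add T r):
        ○ open, literals {r=1, t=0}.
      branch 2.2 (add T r):
        ○ open, literals {r=1, t=0}.
2 branches closed, 4 open.
An open branch gives a countermodel: q=1, r=1 (unmentioned atoms arbitrary); the premises hold there but the conclusion fails.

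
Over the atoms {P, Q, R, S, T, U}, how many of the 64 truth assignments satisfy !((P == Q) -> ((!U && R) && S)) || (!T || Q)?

Initial set: {(!((P == Q) -> ((!U && R) && S)) || (!T || Q))}.
(!((P == Q) -> ((!U && R) && S)) || (!T || Q)): β-rule — branch into !((P == Q) -> ((!U && R) && S))  //  (!T || Q).
  branch 1 (add !((P == Q) -> ((!U && R) && S))):
    !((P == Q) -> ((!U && R) && S)): α-rule — add (P == Q), !((!U && R) && S).
    (P == Q): β-rule — branch into P, Q  //  !P, !Q.
      branch 1.1 (add P, Q):
        !((!U && R) && S): β-rule — branch into !(!U && R)  //  !S.
          branch 1.1.1 (add !(!U && R)):
            !(!U && R): β-rule — branch into !!U  //  !R.
              branch 1.1.1.1 (add !!U):
                ○ open, literals {P=true, Q=true, U=true}.
              branch 1.1.1.2 (add !R):
                ○ open, literals {P=true, Q=true, R=false}.
          branch 1.1.2 (add !S):
            ○ open, literals {P=true, Q=true, S=false}.
      branch 1.2 (add !P, !Q):
        !((!U && R) && S): β-rule — branch into !(!U && R)  //  !S.
          branch 1.2.1 (add !(!U && R)):
            !(!U && R): β-rule — branch into !!U  //  !R.
              branch 1.2.1.1 (add !!U):
                ○ open, literals {P=false, Q=false, U=true}.
              branch 1.2.1.2 (add !R):
                ○ open, literals {P=false, Q=false, R=false}.
          branch 1.2.2 (add !S):
            ○ open, literals {P=false, Q=false, S=false}.
  branch 2 (add (!T || Q)):
    (!T || Q): β-rule — branch into !T  //  Q.
      branch 2.1 (add !T):
        ○ open, literals {T=false}.
      branch 2.2 (add Q):
        ○ open, literals {Q=true}.
0 branches closed, 8 open.
Each open branch fixes some atoms; the unmentioned ones are free. Counting distinct full assignments: branch {P=true, Q=true, U=true} (R, S, T) contributes 8 new; branch {P=true, Q=true, R=false} (S, T, U) contributes 4 new; branch {P=true, Q=true, S=false} (R, T, U) contributes 2 new; branch {P=false, Q=false, U=true} (R, S, T) contributes 8 new; branch {P=false, Q=false, R=false} (S, T, U) contributes 4 new; branch {P=false, Q=false, S=false} (R, T, U) contributes 2 new; branch {T=false} (P, Q, R, S, U) contributes 18 new; branch {Q=true} (P, R, S, T, U) contributes 9 new. Total: 55.

55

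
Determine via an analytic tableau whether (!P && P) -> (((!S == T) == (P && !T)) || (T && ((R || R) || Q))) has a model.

Satisfiable

Initial set: {T ((!P && P) -> (((!S == T) == (P && !T)) || (T && ((R || R) || Q))))}.
T ((!P && P) -> (((!S == T) == (P && !T)) || (T && ((R || R) || Q)))): β-rule — branch into F (!P && P)  //  T (((!S == T) == (P && !T)) || (T && ((R || R) || Q))).
  branch 1 (add F (!P && P)):
    F (!P && P): β-rule — branch into F !P  //  F P.
      branch 1.1 (add F !P):
        ○ open, literals {P=true}.
      branch 1.2 (add F P):
        ○ open, literals {P=false}.
  branch 2 (add T (((!S == T) == (P && !T)) || (T && ((R || R) || Q)))):
    T (((!S == T) == (P && !T)) || (T && ((R || R) || Q))): β-rule — branch into T ((!S == T) == (P && !T))  //  T (T && ((R || R) || Q)).
      branch 2.1 (add T ((!S == T) == (P && !T))):
        T ((!S == T) == (P && !T)): β-rule — branch into T (!S == T), T (P && !T)  //  F (!S == T), F (P && !T).
          branch 2.1.1 (add T (!S == T), T (P && !T)):
            T (P && !T): α-rule — add T P, T !T.
            T (!S == T): β-rule — branch into T !S, T T  //  F !S, F T.
              branch 2.1.1.1 (add T !S, T T):
                × closes — contains both T and !T.
              branch 2.1.1.2 (add F !S, F T):
                ○ open, literals {P=true, S=true, T=false}.
          branch 2.1.2 (add F (!S == T), F (P && !T)):
            F (!S == T): β-rule — branch into T !S, F T  //  F !S, T T.
              branch 2.1.2.1 (add T !S, F T):
                F (P && !T): β-rule — branch into F P  //  F !T.
                  branch 2.1.2.1.1 (add F P):
                    ○ open, literals {P=false, S=false, T=false}.
                  branch 2.1.2.1.2 (add F !T):
                    × closes — contains both T and !T.
              branch 2.1.2.2 (add F !S, T T):
                F (P && !T): β-rule — branch into F P  //  F !T.
                  branch 2.1.2.2.1 (add F P):
                    ○ open, literals {P=false, S=true, T=true}.
                  branch 2.1.2.2.2 (add F !T):
                    ○ open, literals {S=true, T=true}.
      branch 2.2 (add T (T && ((R || R) || Q))):
        T (T && ((R || R) || Q)): α-rule — add T T, T ((R || R) || Q).
        T ((R || R) || Q): β-rule — branch into T (R || R)  //  T Q.
          branch 2.2.1 (add T (R || R)):
            T (R || R): β-rule — branch into T R  //  T R.
              branch 2.2.1.1 (add T R):
                ○ open, literals {R=true, T=true}.
              branch 2.2.1.2 (add T R):
                ○ open, literals {R=true, T=true}.
          branch 2.2.2 (add T Q):
            ○ open, literals {Q=true, T=true}.
2 branches closed, 9 open.
An open branch gives a satisfying assignment: P=true.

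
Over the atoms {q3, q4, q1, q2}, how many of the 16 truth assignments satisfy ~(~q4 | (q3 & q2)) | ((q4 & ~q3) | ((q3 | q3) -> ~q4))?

Initial set: {(~(~q4 | (q3 & q2)) | ((q4 & ~q3) | ((q3 | q3) -> ~q4)))}.
(~(~q4 | (q3 & q2)) | ((q4 & ~q3) | ((q3 | q3) -> ~q4))): β-rule — branch into ~(~q4 | (q3 & q2))  //  ((q4 & ~q3) | ((q3 | q3) -> ~q4)).
  branch 1 (add ~(~q4 | (q3 & q2))):
    ~(~q4 | (q3 & q2)): α-rule — add ~~q4, ~(q3 & q2).
    ~(q3 & q2): β-rule — branch into ~q3  //  ~q2.
      branch 1.1 (add ~q3):
        ○ open, literals {q3=0, q4=1}.
      branch 1.2 (add ~q2):
        ○ open, literals {q2=0, q4=1}.
  branch 2 (add ((q4 & ~q3) | ((q3 | q3) -> ~q4))):
    ((q4 & ~q3) | ((q3 | q3) -> ~q4)): β-rule — branch into (q4 & ~q3)  //  ((q3 | q3) -> ~q4).
      branch 2.1 (add (q4 & ~q3)):
        (q4 & ~q3): α-rule — add q4, ~q3.
        ○ open, literals {q3=0, q4=1}.
      branch 2.2 (add ((q3 | q3) -> ~q4)):
        ((q3 | q3) -> ~q4): β-rule — branch into ~(q3 | q3)  //  ~q4.
          branch 2.2.1 (add ~(q3 | q3)):
            ~(q3 | q3): α-rule — add ~q3, ~q3.
            ○ open, literals {q3=0}.
          branch 2.2.2 (add ~q4):
            ○ open, literals {q4=0}.
0 branches closed, 5 open.
Each open branch fixes some atoms; the unmentioned ones are free. Counting distinct full assignments: branch {q3=0, q4=1} (q1, q2) contributes 4 new; branch {q2=0, q4=1} (q3, q1) contributes 2 new; branch {q3=0, q4=1} (q1, q2) contributes 0 new; branch {q3=0} (q4, q1, q2) contributes 4 new; branch {q4=0} (q3, q1, q2) contributes 4 new. Total: 14.

14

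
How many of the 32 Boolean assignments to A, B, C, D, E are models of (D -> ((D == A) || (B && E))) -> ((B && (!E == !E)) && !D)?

14

Initial set: {T ((D -> ((D == A) || (B && E))) -> ((B && (!E == !E)) && !D))}.
T ((D -> ((D == A) || (B && E))) -> ((B && (!E == !E)) && !D)): β-rule — branch into F (D -> ((D == A) || (B && E)))  //  T ((B && (!E == !E)) && !D).
  branch 1 (add F (D -> ((D == A) || (B && E)))):
    F (D -> ((D == A) || (B && E))): α-rule — add T D, F ((D == A) || (B && E)).
    F ((D == A) || (B && E)): α-rule — add F (D == A), F (B && E).
    F (D == A): β-rule — branch into T D, F A  //  F D, T A.
      branch 1.1 (add T D, F A):
        F (B && E): β-rule — branch into F B  //  F E.
          branch 1.1.1 (add F B):
            ○ open, literals {A=F, B=F, D=T}.
          branch 1.1.2 (add F E):
            ○ open, literals {A=F, D=T, E=F}.
      branch 1.2 (add F D, T A):
        × closes — contains both D and !D.
  branch 2 (add T ((B && (!E == !E)) && !D)):
    T ((B && (!E == !E)) && !D): α-rule — add T (B && (!E == !E)), T !D.
    T (B && (!E == !E)): α-rule — add T B, T (!E == !E).
    T (!E == !E): β-rule — branch into T !E, T !E  //  F !E, F !E.
      branch 2.1 (add T !E, T !E):
        ○ open, literals {B=T, D=F, E=F}.
      branch 2.2 (add F !E, F !E):
        ○ open, literals {B=T, D=F, E=T}.
1 branch closed, 4 open.
Each open branch fixes some atoms; the unmentioned ones are free. Counting distinct full assignments: branch {A=F, B=F, D=T} (C, E) contributes 4 new; branch {A=F, D=T, E=F} (B, C) contributes 2 new; branch {B=T, D=F, E=F} (A, C) contributes 4 new; branch {B=T, D=F, E=T} (A, C) contributes 4 new. Total: 14.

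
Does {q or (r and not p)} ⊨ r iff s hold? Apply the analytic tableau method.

No

Initial set: {T (q or (r and not p)); F (r iff s)}.
T (q or (r and not p)): β-rule — branch into T q  //  T (r and not p).
  branch 1 (add T q):
    F (r iff s): β-rule — branch into T r, F s  //  F r, T s.
      branch 1.1 (add T r, F s):
        ○ open, literals {q=T, r=T, s=F}.
      branch 1.2 (add F r, T s):
        ○ open, literals {q=T, r=F, s=T}.
  branch 2 (add T (r and not p)):
    T (r and not p): α-rule — add T r, T not p.
    F (r iff s): β-rule — branch into T r, F s  //  F r, T s.
      branch 2.1 (add T r, F s):
        ○ open, literals {p=F, r=T, s=F}.
      branch 2.2 (add F r, T s):
        × closes — contains both r and not r.
1 branch closed, 3 open.
An open branch gives a countermodel: q=T, r=T, s=F (unmentioned atoms arbitrary); the premises hold there but the conclusion fails.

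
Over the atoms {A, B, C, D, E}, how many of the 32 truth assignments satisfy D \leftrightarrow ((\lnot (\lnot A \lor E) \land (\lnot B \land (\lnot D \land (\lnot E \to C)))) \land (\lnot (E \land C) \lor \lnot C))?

15

Initial set: {T (D \leftrightarrow ((\lnot (\lnot A \lor E) \land (\lnot B \land (\lnot D \land (\lnot E \to C)))) \land (\lnot (E \land C) \lor \lnot C)))}.
T (D \leftrightarrow ((\lnot (\lnot A \lor E) \land (\lnot B \land (\lnot D \land (\lnot E \to C)))) \land (\lnot (E \land C) \lor \lnot C))): β-rule — branch into T D, T ((\lnot (\lnot A \lor E) \land (\lnot B \land (\lnot D \land (\lnot E \to C)))) \land (\lnot (E \land C) \lor \lnot C))  //  F D, F ((\lnot (\lnot A \lor E) \land (\lnot B \land (\lnot D \land (\lnot E \to C)))) \land (\lnot (E \land C) \lor \lnot C)).
  branch 1 (add T D, T ((\lnot (\lnot A \lor E) \land (\lnot B \land (\lnot D \land (\lnot E \to C)))) \land (\lnot (E \land C) \lor \lnot C))):
    T ((\lnot (\lnot A \lor E) \land (\lnot B \land (\lnot D \land (\lnot E \to C)))) \land (\lnot (E \land C) \lor \lnot C)): α-rule — add T (\lnot (\lnot A \lor E) \land (\lnot B \land (\lnot D \land (\lnot E \to C)))), T (\lnot (E \land C) \lor \lnot C).
    T (\lnot (\lnot A \lor E) \land (\lnot B \land (\lnot D \land (\lnot E \to C)))): α-rule — add T \lnot (\lnot A \lor E), T (\lnot B \land (\lnot D \land (\lnot E \to C))).
    T \lnot (\lnot A \lor E): α-rule — add F \lnot A, F E.
    T (\lnot B \land (\lnot D \land (\lnot E \to C))): α-rule — add T \lnot B, T (\lnot D \land (\lnot E \to C)).
    T (\lnot D \land (\lnot E \to C)): α-rule — add T \lnot D, T (\lnot E \to C).
    × closes — contains both D and \lnot D.
  branch 2 (add F D, F ((\lnot (\lnot A \lor E) \land (\lnot B \land (\lnot D \land (\lnot E \to C)))) \land (\lnot (E \land C) \lor \lnot C))):
    F ((\lnot (\lnot A \lor E) \land (\lnot B \land (\lnot D \land (\lnot E \to C)))) \land (\lnot (E \land C) \lor \lnot C)): β-rule — branch into F (\lnot (\lnot A \lor E) \land (\lnot B \land (\lnot D \land (\lnot E \to C))))  //  F (\lnot (E \land C) \lor \lnot C).
      branch 2.1 (add F (\lnot (\lnot A \lor E) \land (\lnot B \land (\lnot D \land (\lnot E \to C))))):
        F (\lnot (\lnot A \lor E) \land (\lnot B \land (\lnot D \land (\lnot E \to C)))): β-rule — branch into F \lnot (\lnot A \lor E)  //  F (\lnot B \land (\lnot D \land (\lnot E \to C))).
          branch 2.1.1 (add F \lnot (\lnot A \lor E)):
            F \lnot (\lnot A \lor E): β-rule — branch into T \lnot A  //  T E.
              branch 2.1.1.1 (add T \lnot A):
                ○ open, literals {A=false, D=false}.
              branch 2.1.1.2 (add T E):
                ○ open, literals {D=false, E=true}.
          branch 2.1.2 (add F (\lnot B \land (\lnot D \land (\lnot E \to C)))):
            F (\lnot B \land (\lnot D \land (\lnot E \to C))): β-rule — branch into F \lnot B  //  F (\lnot D \land (\lnot E \to C)).
              branch 2.1.2.1 (add F \lnot B):
                ○ open, literals {B=true, D=false}.
              branch 2.1.2.2 (add F (\lnot D \land (\lnot E \to C))):
                F (\lnot D \land (\lnot E \to C)): β-rule — branch into F \lnot D  //  F (\lnot E \to C).
                  branch 2.1.2.2.1 (add F \lnot D):
                    × closes — contains both D and \lnot D.
                  branch 2.1.2.2.2 (add F (\lnot E \to C)):
                    F (\lnot E \to C): α-rule — add T \lnot E, F C.
                    ○ open, literals {C=false, D=false, E=false}.
      branch 2.2 (add F (\lnot (E \land C) \lor \lnot C)):
        F (\lnot (E \land C) \lor \lnot C): α-rule — add F \lnot (E \land C), F \lnot C.
        F \lnot (E \land C): α-rule — add T E, T C.
        ○ open, literals {C=true, D=false, E=true}.
2 branches closed, 5 open.
Each open branch fixes some atoms; the unmentioned ones are free. Counting distinct full assignments: branch {A=false, D=false} (B, C, E) contributes 8 new; branch {D=false, E=true} (A, B, C) contributes 4 new; branch {B=true, D=false} (A, C, E) contributes 2 new; branch {C=false, D=false, E=false} (A, B) contributes 1 new; branch {C=true, D=false, E=true} (A, B) contributes 0 new. Total: 15.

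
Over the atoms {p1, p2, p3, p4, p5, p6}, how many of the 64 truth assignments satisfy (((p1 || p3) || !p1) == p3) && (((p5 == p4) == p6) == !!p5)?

Initial set: {((((p1 || p3) || !p1) == p3) && (((p5 == p4) == p6) == !!p5))}.
((((p1 || p3) || !p1) == p3) && (((p5 == p4) == p6) == !!p5)): α-rule — add (((p1 || p3) || !p1) == p3), (((p5 == p4) == p6) == !!p5).
(((p1 || p3) || !p1) == p3): β-rule — branch into ((p1 || p3) || !p1), p3  //  !((p1 || p3) || !p1), !p3.
  branch 1 (add ((p1 || p3) || !p1), p3):
    (((p5 == p4) == p6) == !!p5): β-rule — branch into ((p5 == p4) == p6), !!p5  //  !((p5 == p4) == p6), !!!p5.
      branch 1.1 (add ((p5 == p4) == p6), !!p5):
        !!p5: drop double negation, giving p5.
        ((p1 || p3) || !p1): β-rule — branch into (p1 || p3)  //  !p1.
          branch 1.1.1 (add (p1 || p3)):
            ((p5 == p4) == p6): β-rule — branch into (p5 == p4), p6  //  !(p5 == p4), !p6.
              branch 1.1.1.1 (add (p5 == p4), p6):
                (p1 || p3): β-rule — branch into p1  //  p3.
                  branch 1.1.1.1.1 (add p1):
                    (p5 == p4): β-rule — branch into p5, p4  //  !p5, !p4.
                      branch 1.1.1.1.1.1 (add p5, p4):
                        ○ open, literals {p1=true, p3=true, p4=true, p5=true, p6=true}.
                      branch 1.1.1.1.1.2 (add !p5, !p4):
                        × closes — contains both p5 and !p5.
                  branch 1.1.1.1.2 (add p3):
                    (p5 == p4): β-rule — branch into p5, p4  //  !p5, !p4.
                      branch 1.1.1.1.2.1 (add p5, p4):
                        ○ open, literals {p3=true, p4=true, p5=true, p6=true}.
                      branch 1.1.1.1.2.2 (add !p5, !p4):
                        × closes — contains both p5 and !p5.
              branch 1.1.1.2 (add !(p5 == p4), !p6):
                (p1 || p3): β-rule — branch into p1  //  p3.
                  branch 1.1.1.2.1 (add p1):
                    !(p5 == p4): β-rule — branch into p5, !p4  //  !p5, p4.
                      branch 1.1.1.2.1.1 (add p5, !p4):
                        ○ open, literals {p1=true, p3=true, p4=false, p5=true, p6=false}.
                      branch 1.1.1.2.1.2 (add !p5, p4):
                        × closes — contains both p5 and !p5.
                  branch 1.1.1.2.2 (add p3):
                    !(p5 == p4): β-rule — branch into p5, !p4  //  !p5, p4.
                      branch 1.1.1.2.2.1 (add p5, !p4):
                        ○ open, literals {p3=true, p4=false, p5=true, p6=false}.
                      branch 1.1.1.2.2.2 (add !p5, p4):
                        × closes — contains both p5 and !p5.
          branch 1.1.2 (add !p1):
            ((p5 == p4) == p6): β-rule — branch into (p5 == p4), p6  //  !(p5 == p4), !p6.
              branch 1.1.2.1 (add (p5 == p4), p6):
                (p5 == p4): β-rule — branch into p5, p4  //  !p5, !p4.
                  branch 1.1.2.1.1 (add p5, p4):
                    ○ open, literals {p1=false, p3=true, p4=true, p5=true, p6=true}.
                  branch 1.1.2.1.2 (add !p5, !p4):
                    × closes — contains both p5 and !p5.
              branch 1.1.2.2 (add !(p5 == p4), !p6):
                !(p5 == p4): β-rule — branch into p5, !p4  //  !p5, p4.
                  branch 1.1.2.2.1 (add p5, !p4):
                    ○ open, literals {p1=false, p3=true, p4=false, p5=true, p6=false}.
                  branch 1.1.2.2.2 (add !p5, p4):
                    × closes — contains both p5 and !p5.
      branch 1.2 (add !((p5 == p4) == p6), !!!p5):
        !!!p5: drop double negation, giving !p5.
        ((p1 || p3) || !p1): β-rule — branch into (p1 || p3)  //  !p1.
          branch 1.2.1 (add (p1 || p3)):
            !((p5 == p4) == p6): β-rule — branch into (p5 == p4), !p6  //  !(p5 == p4), p6.
              branch 1.2.1.1 (add (p5 == p4), !p6):
                (p1 || p3): β-rule — branch into p1  //  p3.
                  branch 1.2.1.1.1 (add p1):
                    (p5 == p4): β-rule — branch into p5, p4  //  !p5, !p4.
                      branch 1.2.1.1.1.1 (add p5, p4):
                        × closes — contains both p5 and !p5.
                      branch 1.2.1.1.1.2 (add !p5, !p4):
                        ○ open, literals {p1=true, p3=true, p4=false, p5=false, p6=false}.
                  branch 1.2.1.1.2 (add p3):
                    (p5 == p4): β-rule — branch into p5, p4  //  !p5, !p4.
                      branch 1.2.1.1.2.1 (add p5, p4):
                        × closes — contains both p5 and !p5.
                      branch 1.2.1.1.2.2 (add !p5, !p4):
                        ○ open, literals {p3=true, p4=false, p5=false, p6=false}.
              branch 1.2.1.2 (add !(p5 == p4), p6):
                (p1 || p3): β-rule — branch into p1  //  p3.
                  branch 1.2.1.2.1 (add p1):
                    !(p5 == p4): β-rule — branch into p5, !p4  //  !p5, p4.
                      branch 1.2.1.2.1.1 (add p5, !p4):
                        × closes — contains both p5 and !p5.
                      branch 1.2.1.2.1.2 (add !p5, p4):
                        ○ open, literals {p1=true, p3=true, p4=true, p5=false, p6=true}.
                  branch 1.2.1.2.2 (add p3):
                    !(p5 == p4): β-rule — branch into p5, !p4  //  !p5, p4.
                      branch 1.2.1.2.2.1 (add p5, !p4):
                        × closes — contains both p5 and !p5.
                      branch 1.2.1.2.2.2 (add !p5, p4):
                        ○ open, literals {p3=true, p4=true, p5=false, p6=true}.
          branch 1.2.2 (add !p1):
            !((p5 == p4) == p6): β-rule — branch into (p5 == p4), !p6  //  !(p5 == p4), p6.
              branch 1.2.2.1 (add (p5 == p4), !p6):
                (p5 == p4): β-rule — branch into p5, p4  //  !p5, !p4.
                  branch 1.2.2.1.1 (add p5, p4):
                    × closes — contains both p5 and !p5.
                  branch 1.2.2.1.2 (add !p5, !p4):
                    ○ open, literals {p1=false, p3=true, p4=false, p5=false, p6=false}.
              branch 1.2.2.2 (add !(p5 == p4), p6):
                !(p5 == p4): β-rule — branch into p5, !p4  //  !p5, p4.
                  branch 1.2.2.2.1 (add p5, !p4):
                    × closes — contains both p5 and !p5.
                  branch 1.2.2.2.2 (add !p5, p4):
                    ○ open, literals {p1=false, p3=true, p4=true, p5=false, p6=true}.
  branch 2 (add !((p1 || p3) || !p1), !p3):
    !((p1 || p3) || !p1): α-rule — add !(p1 || p3), !!p1.
    !(p1 || p3): α-rule — add !p1, !p3.
    × closes — contains both p1 and !p1.
13 branches closed, 12 open.
Each open branch fixes some atoms; the unmentioned ones are free. Counting distinct full assignments: branch {p1=true, p3=true, p4=true, p5=true, p6=true} (p2) contributes 2 new; branch {p3=true, p4=true, p5=true, p6=true} (p1, p2) contributes 2 new; branch {p1=true, p3=true, p4=false, p5=true, p6=false} (p2) contributes 2 new; branch {p3=true, p4=false, p5=true, p6=false} (p1, p2) contributes 2 new; branch {p1=false, p3=true, p4=true, p5=true, p6=true} (p2) contributes 0 new; branch {p1=false, p3=true, p4=false, p5=true, p6=false} (p2) contributes 0 new; branch {p1=true, p3=true, p4=false, p5=false, p6=false} (p2) contributes 2 new; branch {p3=true, p4=false, p5=false, p6=false} (p1, p2) contributes 2 new; branch {p1=true, p3=true, p4=true, p5=false, p6=true} (p2) contributes 2 new; branch {p3=true, p4=true, p5=false, p6=true} (p1, p2) contributes 2 new; branch {p1=false, p3=true, p4=false, p5=false, p6=false} (p2) contributes 0 new; branch {p1=false, p3=true, p4=true, p5=false, p6=true} (p2) contributes 0 new. Total: 16.

16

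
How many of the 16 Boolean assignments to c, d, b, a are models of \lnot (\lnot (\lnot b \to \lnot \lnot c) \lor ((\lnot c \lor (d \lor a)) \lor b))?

Initial set: {T \lnot (\lnot (\lnot b \to \lnot \lnot c) \lor ((\lnot c \lor (d \lor a)) \lor b))}.
T \lnot (\lnot (\lnot b \to \lnot \lnot c) \lor ((\lnot c \lor (d \lor a)) \lor b)): α-rule — add F \lnot (\lnot b \to \lnot \lnot c), F ((\lnot c \lor (d \lor a)) \lor b).
F ((\lnot c \lor (d \lor a)) \lor b): α-rule — add F (\lnot c \lor (d \lor a)), F b.
F (\lnot c \lor (d \lor a)): α-rule — add F \lnot c, F (d \lor a).
F (d \lor a): α-rule — add F d, F a.
F \lnot (\lnot b \to \lnot \lnot c): β-rule — branch into F \lnot b  //  T \lnot \lnot c.
  branch 1 (add F \lnot b):
    × closes — contains both b and \lnot b.
  branch 2 (add T \lnot \lnot c):
    T \lnot \lnot c: drop double negation, giving T c.
    ○ open, literals {a=false, b=false, c=true, d=false}.
1 branch closed, 1 open.
Each open branch fixes some atoms; the unmentioned ones are free. Counting distinct full assignments: branch {a=false, b=false, c=true, d=false} (none free) contributes 1 new. Total: 1.

1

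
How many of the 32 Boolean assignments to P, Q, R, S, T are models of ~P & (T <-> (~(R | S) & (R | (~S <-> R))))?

8

Initial set: {(~P & (T <-> (~(R | S) & (R | (~S <-> R)))))}.
(~P & (T <-> (~(R | S) & (R | (~S <-> R))))): α-rule — add ~P, (T <-> (~(R | S) & (R | (~S <-> R)))).
(T <-> (~(R | S) & (R | (~S <-> R)))): β-rule — branch into T, (~(R | S) & (R | (~S <-> R)))  //  ~T, ~(~(R | S) & (R | (~S <-> R))).
  branch 1 (add T, (~(R | S) & (R | (~S <-> R)))):
    (~(R | S) & (R | (~S <-> R))): α-rule — add ~(R | S), (R | (~S <-> R)).
    ~(R | S): α-rule — add ~R, ~S.
    (R | (~S <-> R)): β-rule — branch into R  //  (~S <-> R).
      branch 1.1 (add R):
        × closes — contains both R and ~R.
      branch 1.2 (add (~S <-> R)):
        (~S <-> R): β-rule — branch into ~S, R  //  ~~S, ~R.
          branch 1.2.1 (add ~S, R):
            × closes — contains both R and ~R.
          branch 1.2.2 (add ~~S, ~R):
            × closes — contains both S and ~S.
  branch 2 (add ~T, ~(~(R | S) & (R | (~S <-> R)))):
    ~(~(R | S) & (R | (~S <-> R))): β-rule — branch into ~~(R | S)  //  ~(R | (~S <-> R)).
      branch 2.1 (add ~~(R | S)):
        ~~(R | S): β-rule — branch into R  //  S.
          branch 2.1.1 (add R):
            ○ open, literals {P=F, R=T, T=F}.
          branch 2.1.2 (add S):
            ○ open, literals {P=F, S=T, T=F}.
      branch 2.2 (add ~(R | (~S <-> R))):
        ~(R | (~S <-> R)): α-rule — add ~R, ~(~S <-> R).
        ~(~S <-> R): β-rule — branch into ~S, ~R  //  ~~S, R.
          branch 2.2.1 (add ~S, ~R):
            ○ open, literals {P=F, R=F, S=F, T=F}.
          branch 2.2.2 (add ~~S, R):
            × closes — contains both R and ~R.
4 branches closed, 3 open.
Each open branch fixes some atoms; the unmentioned ones are free. Counting distinct full assignments: branch {P=F, R=T, T=F} (Q, S) contributes 4 new; branch {P=F, S=T, T=F} (Q, R) contributes 2 new; branch {P=F, R=F, S=F, T=F} (Q) contributes 2 new. Total: 8.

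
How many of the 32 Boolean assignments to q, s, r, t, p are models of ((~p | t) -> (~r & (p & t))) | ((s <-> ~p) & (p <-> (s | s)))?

Initial set: {T (((~p | t) -> (~r & (p & t))) | ((s <-> ~p) & (p <-> (s | s))))}.
T (((~p | t) -> (~r & (p & t))) | ((s <-> ~p) & (p <-> (s | s)))): β-rule — branch into T ((~p | t) -> (~r & (p & t)))  //  T ((s <-> ~p) & (p <-> (s | s))).
  branch 1 (add T ((~p | t) -> (~r & (p & t)))):
    T ((~p | t) -> (~r & (p & t))): β-rule — branch into F (~p | t)  //  T (~r & (p & t)).
      branch 1.1 (add F (~p | t)):
        F (~p | t): α-rule — add F ~p, F t.
        ○ open, literals {p=1, t=0}.
      branch 1.2 (add T (~r & (p & t))):
        T (~r & (p & t)): α-rule — add T ~r, T (p & t).
        T (p & t): α-rule — add T p, T t.
        ○ open, literals {p=1, r=0, t=1}.
  branch 2 (add T ((s <-> ~p) & (p <-> (s | s)))):
    T ((s <-> ~p) & (p <-> (s | s))): α-rule — add T (s <-> ~p), T (p <-> (s | s)).
    T (s <-> ~p): β-rule — branch into T s, T ~p  //  F s, F ~p.
      branch 2.1 (add T s, T ~p):
        T (p <-> (s | s)): β-rule — branch into T p, T (s | s)  //  F p, F (s | s).
          branch 2.1.1 (add T p, T (s | s)):
            × closes — contains both p and ~p.
          branch 2.1.2 (add F p, F (s | s)):
            F (s | s): α-rule — add F s, F s.
            × closes — contains both s and ~s.
      branch 2.2 (add F s, F ~p):
        T (p <-> (s | s)): β-rule — branch into T p, T (s | s)  //  F p, F (s | s).
          branch 2.2.1 (add T p, T (s | s)):
            T (s | s): β-rule — branch into T s  //  T s.
              branch 2.2.1.1 (add T s):
                × closes — contains both s and ~s.
              branch 2.2.1.2 (add T s):
                × closes — contains both s and ~s.
          branch 2.2.2 (add F p, F (s | s)):
            × closes — contains both p and ~p.
5 branches closed, 2 open.
Each open branch fixes some atoms; the unmentioned ones are free. Counting distinct full assignments: branch {p=1, t=0} (q, s, r) contributes 8 new; branch {p=1, r=0, t=1} (q, s) contributes 4 new. Total: 12.

12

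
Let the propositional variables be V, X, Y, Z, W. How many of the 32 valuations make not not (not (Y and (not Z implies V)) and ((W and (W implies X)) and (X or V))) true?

5

Initial set: {not not (not (Y and (not Z implies V)) and ((W and (W implies X)) and (X or V)))}.
not not (not (Y and (not Z implies V)) and ((W and (W implies X)) and (X or V))): drop double negation, giving (not (Y and (not Z implies V)) and ((W and (W implies X)) and (X or V))).
(not (Y and (not Z implies V)) and ((W and (W implies X)) and (X or V))): α-rule — add not (Y and (not Z implies V)), ((W and (W implies X)) and (X or V)).
((W and (W implies X)) and (X or V)): α-rule — add (W and (W implies X)), (X or V).
(W and (W implies X)): α-rule — add W, (W implies X).
not (Y and (not Z implies V)): β-rule — branch into not Y  //  not (not Z implies V).
  branch 1 (add not Y):
    (X or V): β-rule — branch into X  //  V.
      branch 1.1 (add X):
        (W implies X): β-rule — branch into not W  //  X.
          branch 1.1.1 (add not W):
            × closes — contains both W and not W.
          branch 1.1.2 (add X):
            ○ open, literals {W=1, X=1, Y=0}.
      branch 1.2 (add V):
        (W implies X): β-rule — branch into not W  //  X.
          branch 1.2.1 (add not W):
            × closes — contains both W and not W.
          branch 1.2.2 (add X):
            ○ open, literals {V=1, W=1, X=1, Y=0}.
  branch 2 (add not (not Z implies V)):
    not (not Z implies V): α-rule — add not Z, not V.
    (X or V): β-rule — branch into X  //  V.
      branch 2.1 (add X):
        (W implies X): β-rule — branch into not W  //  X.
          branch 2.1.1 (add not W):
            × closes — contains both W and not W.
          branch 2.1.2 (add X):
            ○ open, literals {V=0, W=1, X=1, Z=0}.
      branch 2.2 (add V):
        × closes — contains both V and not V.
4 branches closed, 3 open.
Each open branch fixes some atoms; the unmentioned ones are free. Counting distinct full assignments: branch {W=1, X=1, Y=0} (V, Z) contributes 4 new; branch {V=1, W=1, X=1, Y=0} (Z) contributes 0 new; branch {V=0, W=1, X=1, Z=0} (Y) contributes 1 new. Total: 5.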